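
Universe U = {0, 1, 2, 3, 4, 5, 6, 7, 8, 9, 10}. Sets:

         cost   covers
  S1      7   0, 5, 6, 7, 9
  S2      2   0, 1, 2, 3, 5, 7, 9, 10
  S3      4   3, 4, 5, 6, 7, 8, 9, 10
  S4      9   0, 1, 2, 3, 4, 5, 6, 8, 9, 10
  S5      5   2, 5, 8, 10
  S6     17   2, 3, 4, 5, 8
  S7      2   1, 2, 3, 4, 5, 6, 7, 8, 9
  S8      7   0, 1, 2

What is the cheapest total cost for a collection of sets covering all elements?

4

S2, S7 cover every element at cost 2 + 2 = 4.
Any cover uses at least 2 sets; among all covering selections none totals below 4.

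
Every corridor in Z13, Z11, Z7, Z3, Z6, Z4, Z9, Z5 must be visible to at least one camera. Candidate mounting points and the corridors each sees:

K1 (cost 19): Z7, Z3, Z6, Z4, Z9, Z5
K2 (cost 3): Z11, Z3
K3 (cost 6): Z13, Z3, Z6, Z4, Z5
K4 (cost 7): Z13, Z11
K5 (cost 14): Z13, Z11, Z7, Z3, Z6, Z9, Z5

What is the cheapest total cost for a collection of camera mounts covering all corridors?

K3, K5 cover every corridor at cost 6 + 14 = 20.
Any cover uses at least 2 camera mounts; among all covering selections none totals below 20.
Greedy by coverage-per-cost would pick K3, K2, K5 for 23 — worse than the optimum 20.

20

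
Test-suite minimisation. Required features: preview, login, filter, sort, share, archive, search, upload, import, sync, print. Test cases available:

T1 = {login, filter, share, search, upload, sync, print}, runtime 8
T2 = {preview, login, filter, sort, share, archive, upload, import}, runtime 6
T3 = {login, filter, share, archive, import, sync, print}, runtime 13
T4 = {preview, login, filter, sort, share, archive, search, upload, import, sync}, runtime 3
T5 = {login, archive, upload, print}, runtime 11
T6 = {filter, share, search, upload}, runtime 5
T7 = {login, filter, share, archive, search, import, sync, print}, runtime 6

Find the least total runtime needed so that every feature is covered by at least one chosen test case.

9

T4, T7 cover every feature at runtime 3 + 6 = 9.
Any cover uses at least 2 test cases; among all covering selections none totals below 9.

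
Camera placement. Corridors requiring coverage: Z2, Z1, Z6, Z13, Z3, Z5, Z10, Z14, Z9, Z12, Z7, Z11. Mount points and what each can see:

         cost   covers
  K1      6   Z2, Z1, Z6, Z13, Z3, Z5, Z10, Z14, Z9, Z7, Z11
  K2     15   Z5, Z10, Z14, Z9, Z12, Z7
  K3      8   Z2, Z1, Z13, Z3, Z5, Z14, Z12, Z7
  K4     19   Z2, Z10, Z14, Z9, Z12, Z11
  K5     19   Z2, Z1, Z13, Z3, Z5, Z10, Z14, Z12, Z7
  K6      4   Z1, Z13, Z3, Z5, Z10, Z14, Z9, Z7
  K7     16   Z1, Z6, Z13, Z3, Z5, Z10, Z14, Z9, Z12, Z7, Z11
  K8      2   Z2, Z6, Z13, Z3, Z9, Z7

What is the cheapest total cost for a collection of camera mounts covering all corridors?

14

K1, K3 cover every corridor at cost 6 + 8 = 14.
Any cover uses at least 2 camera mounts; among all covering selections none totals below 14.
Greedy by coverage-per-cost would pick K8, K6, K1, K3 for 20 — worse than the optimum 14.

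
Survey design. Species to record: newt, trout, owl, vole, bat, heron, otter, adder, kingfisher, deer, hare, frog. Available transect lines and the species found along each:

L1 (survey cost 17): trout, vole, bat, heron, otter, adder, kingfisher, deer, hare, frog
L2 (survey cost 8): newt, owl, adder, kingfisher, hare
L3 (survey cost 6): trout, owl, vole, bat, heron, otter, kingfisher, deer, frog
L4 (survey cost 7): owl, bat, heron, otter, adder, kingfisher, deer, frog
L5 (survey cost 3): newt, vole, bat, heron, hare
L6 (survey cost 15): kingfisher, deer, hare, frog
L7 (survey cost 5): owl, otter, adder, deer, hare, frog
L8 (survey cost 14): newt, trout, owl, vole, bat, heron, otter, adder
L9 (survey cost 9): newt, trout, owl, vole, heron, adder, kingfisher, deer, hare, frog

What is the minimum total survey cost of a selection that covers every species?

L2, L3 cover every species at survey cost 8 + 6 = 14.
Any cover uses at least 2 transects; among all covering selections none totals below 14.

14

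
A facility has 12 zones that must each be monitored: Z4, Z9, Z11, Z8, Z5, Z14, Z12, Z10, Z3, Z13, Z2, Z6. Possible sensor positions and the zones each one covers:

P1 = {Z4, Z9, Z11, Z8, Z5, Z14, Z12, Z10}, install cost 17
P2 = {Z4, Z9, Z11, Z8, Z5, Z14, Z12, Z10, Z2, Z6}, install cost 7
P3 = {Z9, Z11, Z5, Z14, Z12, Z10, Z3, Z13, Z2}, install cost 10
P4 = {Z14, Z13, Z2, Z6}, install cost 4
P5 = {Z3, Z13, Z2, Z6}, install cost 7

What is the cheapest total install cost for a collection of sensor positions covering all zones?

14

P2, P5 cover every zone at install cost 7 + 7 = 14.
Any cover uses at least 2 sensor positions; among all covering selections none totals below 14.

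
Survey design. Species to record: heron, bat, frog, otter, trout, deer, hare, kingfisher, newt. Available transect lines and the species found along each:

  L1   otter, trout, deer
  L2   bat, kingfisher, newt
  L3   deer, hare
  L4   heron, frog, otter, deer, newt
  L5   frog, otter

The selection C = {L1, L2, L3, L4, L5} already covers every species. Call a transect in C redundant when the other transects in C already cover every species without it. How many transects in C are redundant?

1

Drop L1: trout uncovered — not redundant.
Drop L2: bat, kingfisher uncovered — not redundant.
Drop L3: hare uncovered — not redundant.
Drop L4: heron uncovered — not redundant.
Drop L5: the rest still cover every species — redundant.
1 redundant: L5.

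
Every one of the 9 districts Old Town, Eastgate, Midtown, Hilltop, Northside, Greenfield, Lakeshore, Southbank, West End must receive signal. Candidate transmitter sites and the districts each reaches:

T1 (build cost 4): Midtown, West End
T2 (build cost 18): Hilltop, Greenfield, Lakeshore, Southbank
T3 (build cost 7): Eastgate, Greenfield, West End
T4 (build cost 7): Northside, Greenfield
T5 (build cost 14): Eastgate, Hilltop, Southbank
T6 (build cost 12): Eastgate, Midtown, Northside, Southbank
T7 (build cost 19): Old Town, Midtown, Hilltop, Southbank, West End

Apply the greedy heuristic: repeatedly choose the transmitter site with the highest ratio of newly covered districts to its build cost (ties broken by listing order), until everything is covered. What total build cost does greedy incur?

Pick 1: T1 adds 2 new (Midtown, West End) at build cost 4 (ratio 2/4).
Pick 2: T3 adds 2 new (Eastgate, Greenfield) at build cost 7 (ratio 2/7).
Pick 3: T2 adds 3 new (Hilltop, Lakeshore, Southbank) at build cost 18 (ratio 3/18).
Pick 4: T4 adds 1 new (Northside) at build cost 7 (ratio 1/7).
Pick 5: T7 adds 1 new (Old Town) at build cost 19 (ratio 1/19).
Greedy total build cost: 4 + 7 + 18 + 7 + 19 = 55. (The true optimum is 49, so greedy overshoots here.)

55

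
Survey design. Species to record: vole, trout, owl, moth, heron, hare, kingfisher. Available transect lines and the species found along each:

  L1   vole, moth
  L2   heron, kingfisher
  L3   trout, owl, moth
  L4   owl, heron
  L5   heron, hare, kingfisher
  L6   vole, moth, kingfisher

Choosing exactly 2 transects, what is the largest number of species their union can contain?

Choosing L3, L5 covers {trout, owl, moth, heron, hare, kingfisher} — 6 species.
No choice of 2 transects does better; here vole is left uncovered.

6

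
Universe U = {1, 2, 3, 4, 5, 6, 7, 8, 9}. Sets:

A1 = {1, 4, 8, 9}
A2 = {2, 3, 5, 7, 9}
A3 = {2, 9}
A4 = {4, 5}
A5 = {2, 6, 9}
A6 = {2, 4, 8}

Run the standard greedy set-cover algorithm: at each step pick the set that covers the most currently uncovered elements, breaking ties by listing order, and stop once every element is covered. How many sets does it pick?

Pick 1: A2 covers 5 new elements (2, 3, 5, 7, 9).
Pick 2: A1 covers 3 new elements (1, 4, 8).
Pick 3: A5 covers 1 new elements (6).
Greedy uses 3 sets.

3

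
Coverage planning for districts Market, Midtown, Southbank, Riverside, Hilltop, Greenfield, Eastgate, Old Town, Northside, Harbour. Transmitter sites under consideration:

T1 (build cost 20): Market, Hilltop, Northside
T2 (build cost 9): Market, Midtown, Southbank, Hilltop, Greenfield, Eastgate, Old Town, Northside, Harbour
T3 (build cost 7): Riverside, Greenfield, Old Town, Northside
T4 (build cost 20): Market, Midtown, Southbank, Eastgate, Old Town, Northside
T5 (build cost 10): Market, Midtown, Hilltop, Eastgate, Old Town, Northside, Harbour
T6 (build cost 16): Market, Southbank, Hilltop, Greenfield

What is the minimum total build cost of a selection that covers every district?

16

T2, T3 cover every district at build cost 9 + 7 = 16.
Any cover uses at least 2 transmitter sites; among all covering selections none totals below 16.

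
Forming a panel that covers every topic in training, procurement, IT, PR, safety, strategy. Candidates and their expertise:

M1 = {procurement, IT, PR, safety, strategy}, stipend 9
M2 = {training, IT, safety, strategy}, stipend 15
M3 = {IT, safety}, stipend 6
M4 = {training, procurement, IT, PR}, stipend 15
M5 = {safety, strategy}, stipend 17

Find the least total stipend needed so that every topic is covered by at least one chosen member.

M1, M2 cover every topic at stipend 9 + 15 = 24.
Any cover uses at least 2 members; among all covering selections none totals below 24.

24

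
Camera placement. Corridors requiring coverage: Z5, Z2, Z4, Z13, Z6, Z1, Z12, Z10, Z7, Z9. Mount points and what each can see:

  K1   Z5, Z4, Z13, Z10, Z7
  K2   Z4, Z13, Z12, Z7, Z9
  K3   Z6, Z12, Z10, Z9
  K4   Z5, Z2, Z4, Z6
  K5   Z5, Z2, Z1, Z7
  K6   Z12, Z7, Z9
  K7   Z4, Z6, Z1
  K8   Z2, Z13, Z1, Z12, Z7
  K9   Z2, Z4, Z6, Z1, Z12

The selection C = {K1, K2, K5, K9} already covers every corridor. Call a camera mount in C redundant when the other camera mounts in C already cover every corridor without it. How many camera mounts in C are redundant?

1

Drop K1: Z10 uncovered — not redundant.
Drop K2: Z9 uncovered — not redundant.
Drop K5: the rest still cover every corridor — redundant.
Drop K9: Z6 uncovered — not redundant.
1 redundant: K5.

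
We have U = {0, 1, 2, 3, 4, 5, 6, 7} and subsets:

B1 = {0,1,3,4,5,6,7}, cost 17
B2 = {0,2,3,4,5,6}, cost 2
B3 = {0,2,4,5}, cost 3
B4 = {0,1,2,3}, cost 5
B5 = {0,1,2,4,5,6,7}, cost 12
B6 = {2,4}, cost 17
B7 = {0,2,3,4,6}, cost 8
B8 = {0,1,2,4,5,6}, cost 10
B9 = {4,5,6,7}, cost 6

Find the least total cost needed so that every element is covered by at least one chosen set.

B4, B9 cover every element at cost 5 + 6 = 11.
Any cover uses at least 2 sets; among all covering selections none totals below 11.
Greedy by coverage-per-cost would pick B2, B4, B9 for 13 — worse than the optimum 11.

11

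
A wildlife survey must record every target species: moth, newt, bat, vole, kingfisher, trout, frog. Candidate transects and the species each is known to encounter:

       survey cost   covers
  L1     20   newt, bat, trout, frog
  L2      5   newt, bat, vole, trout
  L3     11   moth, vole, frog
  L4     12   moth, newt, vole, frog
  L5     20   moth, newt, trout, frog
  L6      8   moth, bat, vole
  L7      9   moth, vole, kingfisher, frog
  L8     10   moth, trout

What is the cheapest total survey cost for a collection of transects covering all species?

14

L2, L7 cover every species at survey cost 5 + 9 = 14.
Any cover uses at least 2 transects; among all covering selections none totals below 14.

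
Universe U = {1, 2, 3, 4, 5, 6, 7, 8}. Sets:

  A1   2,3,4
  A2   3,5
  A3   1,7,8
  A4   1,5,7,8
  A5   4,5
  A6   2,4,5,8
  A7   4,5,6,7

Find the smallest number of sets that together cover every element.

3

A1, A3, A7 together cover {1, 2, 3, 4, 5, 6, 7, 8} — every element.
No 2 of the 7 sets cover everything (all 21 pairs fall short), so 3 is minimum.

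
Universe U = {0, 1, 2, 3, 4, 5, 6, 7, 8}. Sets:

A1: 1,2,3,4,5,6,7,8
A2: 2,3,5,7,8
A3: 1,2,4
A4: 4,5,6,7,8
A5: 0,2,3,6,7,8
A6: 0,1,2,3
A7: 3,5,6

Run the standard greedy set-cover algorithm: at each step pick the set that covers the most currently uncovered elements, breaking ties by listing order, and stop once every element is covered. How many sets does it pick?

Pick 1: A1 covers 8 new elements (1, 2, 3, 4, 5, 6, 7, 8).
Pick 2: A5 covers 1 new elements (0).
Greedy uses 2 sets.

2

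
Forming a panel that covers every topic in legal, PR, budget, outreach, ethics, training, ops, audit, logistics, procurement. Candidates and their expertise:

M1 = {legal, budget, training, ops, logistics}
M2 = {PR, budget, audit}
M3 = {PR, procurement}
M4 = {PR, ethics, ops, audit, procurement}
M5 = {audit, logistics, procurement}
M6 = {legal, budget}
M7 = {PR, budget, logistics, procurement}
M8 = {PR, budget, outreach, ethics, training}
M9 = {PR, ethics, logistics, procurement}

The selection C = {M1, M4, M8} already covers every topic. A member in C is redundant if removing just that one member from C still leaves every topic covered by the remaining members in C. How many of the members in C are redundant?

0

Drop M1: legal, logistics uncovered — not redundant.
Drop M4: audit, procurement uncovered — not redundant.
Drop M8: outreach uncovered — not redundant.
None of the members in C is redundant.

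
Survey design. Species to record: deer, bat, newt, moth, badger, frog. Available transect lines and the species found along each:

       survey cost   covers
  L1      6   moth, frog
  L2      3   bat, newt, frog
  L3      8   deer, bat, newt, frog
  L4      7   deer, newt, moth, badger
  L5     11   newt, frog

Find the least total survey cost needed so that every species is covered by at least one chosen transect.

L2, L4 cover every species at survey cost 3 + 7 = 10.
Any cover uses at least 2 transects; among all covering selections none totals below 10.

10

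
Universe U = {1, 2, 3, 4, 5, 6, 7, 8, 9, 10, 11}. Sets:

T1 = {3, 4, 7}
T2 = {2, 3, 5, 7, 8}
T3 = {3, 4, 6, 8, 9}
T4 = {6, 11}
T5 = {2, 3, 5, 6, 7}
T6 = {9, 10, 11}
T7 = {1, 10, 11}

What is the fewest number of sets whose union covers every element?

3

T2, T3, T7 together cover {1, 2, 3, 4, 5, 6, 7, 8, 9, 10, 11} — every element.
No 2 of the 7 sets cover everything (all 21 pairs fall short), so 3 is minimum.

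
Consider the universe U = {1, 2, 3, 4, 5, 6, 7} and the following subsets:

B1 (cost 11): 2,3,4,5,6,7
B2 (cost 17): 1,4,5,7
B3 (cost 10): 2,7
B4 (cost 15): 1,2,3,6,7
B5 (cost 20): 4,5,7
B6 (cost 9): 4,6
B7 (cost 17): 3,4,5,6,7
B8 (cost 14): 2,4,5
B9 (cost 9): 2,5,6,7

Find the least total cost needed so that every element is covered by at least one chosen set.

B1, B4 cover every element at cost 11 + 15 = 26.
Any cover uses at least 2 sets; among all covering selections none totals below 26.

26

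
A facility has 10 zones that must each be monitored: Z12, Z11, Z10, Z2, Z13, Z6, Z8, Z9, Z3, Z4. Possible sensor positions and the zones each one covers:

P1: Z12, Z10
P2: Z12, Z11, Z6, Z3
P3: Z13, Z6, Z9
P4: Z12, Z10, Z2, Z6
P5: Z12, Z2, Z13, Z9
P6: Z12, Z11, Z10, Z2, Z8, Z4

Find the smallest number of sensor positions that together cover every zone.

3

P2, P3, P6 together cover {Z12, Z11, Z10, Z2, Z13, Z6, Z8, Z9, Z3, Z4} — every zone.
No 2 of the 6 sensor positions cover everything (all 15 pairs fall short), so 3 is minimum.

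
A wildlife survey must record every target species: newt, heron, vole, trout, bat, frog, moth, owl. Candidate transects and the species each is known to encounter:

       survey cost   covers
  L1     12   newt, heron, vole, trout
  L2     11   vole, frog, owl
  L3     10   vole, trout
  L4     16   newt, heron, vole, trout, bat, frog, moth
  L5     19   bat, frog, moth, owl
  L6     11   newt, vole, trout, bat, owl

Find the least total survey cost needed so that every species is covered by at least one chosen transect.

L2, L4 cover every species at survey cost 11 + 16 = 27.
Any cover uses at least 2 transects; among all covering selections none totals below 27.

27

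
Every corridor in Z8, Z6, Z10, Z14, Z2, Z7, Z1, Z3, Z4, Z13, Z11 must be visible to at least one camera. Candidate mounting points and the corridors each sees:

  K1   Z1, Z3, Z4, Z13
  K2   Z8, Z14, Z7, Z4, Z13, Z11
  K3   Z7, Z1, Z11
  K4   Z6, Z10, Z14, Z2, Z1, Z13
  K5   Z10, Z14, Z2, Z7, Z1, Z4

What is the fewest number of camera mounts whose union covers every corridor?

3

K1, K2, K4 together cover {Z8, Z6, Z10, Z14, Z2, Z7, Z1, Z3, Z4, Z13, Z11} — every corridor.
No 2 of the 5 camera mounts cover everything (all 10 pairs fall short), so 3 is minimum.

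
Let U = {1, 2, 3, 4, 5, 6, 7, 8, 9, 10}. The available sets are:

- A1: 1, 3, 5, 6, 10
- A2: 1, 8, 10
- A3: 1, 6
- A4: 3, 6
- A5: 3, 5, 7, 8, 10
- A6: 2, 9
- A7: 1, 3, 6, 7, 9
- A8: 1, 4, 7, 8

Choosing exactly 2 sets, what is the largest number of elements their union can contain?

Choosing A1, A8 covers {1, 3, 4, 5, 6, 7, 8, 10} — 8 elements.
No choice of 2 sets does better; here 2, 9 are left uncovered.

8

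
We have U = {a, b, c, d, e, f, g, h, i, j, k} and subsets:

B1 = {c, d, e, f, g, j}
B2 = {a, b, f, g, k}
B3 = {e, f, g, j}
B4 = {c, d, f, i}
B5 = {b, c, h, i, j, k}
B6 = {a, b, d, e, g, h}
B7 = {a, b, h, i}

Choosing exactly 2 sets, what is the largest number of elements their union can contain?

10

Choosing B1, B5 covers {b, c, d, e, f, g, h, i, j, k} — 10 elements.
No choice of 2 sets does better; here a is left uncovered.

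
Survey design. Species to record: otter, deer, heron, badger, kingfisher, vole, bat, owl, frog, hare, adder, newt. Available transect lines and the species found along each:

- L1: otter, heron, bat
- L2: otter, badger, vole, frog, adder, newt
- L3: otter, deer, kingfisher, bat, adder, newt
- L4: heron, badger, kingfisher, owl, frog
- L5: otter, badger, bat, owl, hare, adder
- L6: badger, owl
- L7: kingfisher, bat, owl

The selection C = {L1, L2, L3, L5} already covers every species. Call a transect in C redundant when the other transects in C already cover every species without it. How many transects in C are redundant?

0

Drop L1: heron uncovered — not redundant.
Drop L2: vole, frog uncovered — not redundant.
Drop L3: deer, kingfisher uncovered — not redundant.
Drop L5: owl, hare uncovered — not redundant.
None of the transects in C is redundant.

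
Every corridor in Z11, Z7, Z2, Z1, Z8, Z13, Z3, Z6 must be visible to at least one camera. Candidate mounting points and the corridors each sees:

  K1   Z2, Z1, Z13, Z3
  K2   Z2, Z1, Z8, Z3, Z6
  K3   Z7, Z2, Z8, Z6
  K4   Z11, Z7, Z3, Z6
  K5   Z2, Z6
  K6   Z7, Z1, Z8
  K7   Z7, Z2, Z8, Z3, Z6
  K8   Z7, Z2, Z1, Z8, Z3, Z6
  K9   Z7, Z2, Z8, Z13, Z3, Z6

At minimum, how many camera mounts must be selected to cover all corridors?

K1, K2, K4 together cover {Z11, Z7, Z2, Z1, Z8, Z13, Z3, Z6} — every corridor.
No 2 of the 9 camera mounts cover everything (all 36 pairs fall short), so 3 is minimum.

3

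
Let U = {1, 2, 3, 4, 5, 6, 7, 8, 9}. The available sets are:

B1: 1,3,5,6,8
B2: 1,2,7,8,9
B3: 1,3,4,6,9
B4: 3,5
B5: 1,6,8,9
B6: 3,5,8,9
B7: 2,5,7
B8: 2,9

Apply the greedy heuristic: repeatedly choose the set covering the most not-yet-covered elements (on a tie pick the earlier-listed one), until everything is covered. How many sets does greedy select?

Pick 1: B1 covers 5 new elements (1, 3, 5, 6, 8).
Pick 2: B2 covers 3 new elements (2, 7, 9).
Pick 3: B3 covers 1 new elements (4).
Greedy uses 3 sets.

3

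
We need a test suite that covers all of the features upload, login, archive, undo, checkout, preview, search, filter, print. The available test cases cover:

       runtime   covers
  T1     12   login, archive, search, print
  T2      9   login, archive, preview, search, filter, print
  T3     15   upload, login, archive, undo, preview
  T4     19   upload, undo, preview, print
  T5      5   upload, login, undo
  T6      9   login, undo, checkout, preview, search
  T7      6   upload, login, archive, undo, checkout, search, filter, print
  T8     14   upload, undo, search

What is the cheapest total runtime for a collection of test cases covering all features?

T2, T7 cover every feature at runtime 9 + 6 = 15.
Any cover uses at least 2 test cases; among all covering selections none totals below 15.

15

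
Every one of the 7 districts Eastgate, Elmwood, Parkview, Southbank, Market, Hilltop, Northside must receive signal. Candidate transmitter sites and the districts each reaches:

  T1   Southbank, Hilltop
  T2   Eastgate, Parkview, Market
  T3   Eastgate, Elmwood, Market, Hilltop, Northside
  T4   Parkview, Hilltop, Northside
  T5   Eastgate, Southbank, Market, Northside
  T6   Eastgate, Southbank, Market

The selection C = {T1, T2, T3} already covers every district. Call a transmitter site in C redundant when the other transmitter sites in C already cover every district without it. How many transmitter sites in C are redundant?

0

Drop T1: Southbank uncovered — not redundant.
Drop T2: Parkview uncovered — not redundant.
Drop T3: Elmwood, Northside uncovered — not redundant.
None of the transmitter sites in C is redundant.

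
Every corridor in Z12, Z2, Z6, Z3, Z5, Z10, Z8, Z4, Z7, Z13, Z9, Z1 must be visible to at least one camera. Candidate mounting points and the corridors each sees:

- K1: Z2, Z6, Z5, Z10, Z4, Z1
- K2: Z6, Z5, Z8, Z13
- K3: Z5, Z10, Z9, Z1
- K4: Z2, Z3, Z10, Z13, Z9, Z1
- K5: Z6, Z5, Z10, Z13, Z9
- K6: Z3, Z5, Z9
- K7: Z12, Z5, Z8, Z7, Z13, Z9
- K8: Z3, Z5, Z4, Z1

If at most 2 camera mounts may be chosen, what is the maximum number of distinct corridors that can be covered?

11

Choosing K1, K7 covers {Z12, Z2, Z6, Z5, Z10, Z8, Z4, Z7, Z13, Z9, Z1} — 11 corridors.
No choice of 2 camera mounts does better; here Z3 is left uncovered.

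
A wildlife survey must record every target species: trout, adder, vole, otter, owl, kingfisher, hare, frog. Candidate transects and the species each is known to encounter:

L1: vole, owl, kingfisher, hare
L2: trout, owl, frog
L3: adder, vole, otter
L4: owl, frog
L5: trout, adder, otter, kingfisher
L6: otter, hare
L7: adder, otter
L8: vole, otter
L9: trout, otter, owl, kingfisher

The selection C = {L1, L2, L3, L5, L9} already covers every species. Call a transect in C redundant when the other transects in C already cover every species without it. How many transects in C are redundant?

Drop L1: hare uncovered — not redundant.
Drop L2: frog uncovered — not redundant.
Drop L3: the rest still cover every species — redundant.
Drop L5: the rest still cover every species — redundant.
Drop L9: the rest still cover every species — redundant.
3 redundant: L3, L5, L9.

3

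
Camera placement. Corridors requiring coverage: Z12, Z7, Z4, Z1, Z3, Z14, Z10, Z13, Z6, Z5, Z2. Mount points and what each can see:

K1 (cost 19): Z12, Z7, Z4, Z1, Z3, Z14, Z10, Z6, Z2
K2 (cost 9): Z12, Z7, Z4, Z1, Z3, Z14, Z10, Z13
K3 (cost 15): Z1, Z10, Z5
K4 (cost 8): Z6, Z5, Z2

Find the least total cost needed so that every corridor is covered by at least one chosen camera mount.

K2, K4 cover every corridor at cost 9 + 8 = 17.
Any cover uses at least 2 camera mounts; among all covering selections none totals below 17.

17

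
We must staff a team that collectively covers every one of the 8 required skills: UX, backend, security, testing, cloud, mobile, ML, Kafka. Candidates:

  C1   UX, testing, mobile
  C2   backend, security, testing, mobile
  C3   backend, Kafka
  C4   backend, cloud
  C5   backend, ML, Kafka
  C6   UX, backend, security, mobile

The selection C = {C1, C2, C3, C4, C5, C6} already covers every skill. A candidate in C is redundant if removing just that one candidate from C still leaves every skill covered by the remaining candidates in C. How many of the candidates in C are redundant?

Drop C1: the rest still cover every skill — redundant.
Drop C2: the rest still cover every skill — redundant.
Drop C3: the rest still cover every skill — redundant.
Drop C4: cloud uncovered — not redundant.
Drop C5: ML uncovered — not redundant.
Drop C6: the rest still cover every skill — redundant.
4 redundant: C1, C2, C3, C6.

4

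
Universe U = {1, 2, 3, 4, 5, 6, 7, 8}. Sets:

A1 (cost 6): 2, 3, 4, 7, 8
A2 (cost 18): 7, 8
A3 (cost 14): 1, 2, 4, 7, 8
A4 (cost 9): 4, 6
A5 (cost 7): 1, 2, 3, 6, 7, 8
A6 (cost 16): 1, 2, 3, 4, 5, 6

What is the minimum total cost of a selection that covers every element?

22

A1, A6 cover every element at cost 6 + 16 = 22.
Any cover uses at least 2 sets; among all covering selections none totals below 22.
Greedy by coverage-per-cost would pick A5, A1, A6 for 29 — worse than the optimum 22.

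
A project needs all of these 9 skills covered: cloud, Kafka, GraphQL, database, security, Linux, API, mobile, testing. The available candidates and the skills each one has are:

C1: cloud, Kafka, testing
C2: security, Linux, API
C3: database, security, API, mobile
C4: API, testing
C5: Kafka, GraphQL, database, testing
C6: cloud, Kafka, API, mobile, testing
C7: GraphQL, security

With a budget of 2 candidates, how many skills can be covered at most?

7

Choosing C1, C3 covers {cloud, Kafka, database, security, API, mobile, testing} — 7 skills.
No choice of 2 candidates does better; here GraphQL, Linux are left uncovered.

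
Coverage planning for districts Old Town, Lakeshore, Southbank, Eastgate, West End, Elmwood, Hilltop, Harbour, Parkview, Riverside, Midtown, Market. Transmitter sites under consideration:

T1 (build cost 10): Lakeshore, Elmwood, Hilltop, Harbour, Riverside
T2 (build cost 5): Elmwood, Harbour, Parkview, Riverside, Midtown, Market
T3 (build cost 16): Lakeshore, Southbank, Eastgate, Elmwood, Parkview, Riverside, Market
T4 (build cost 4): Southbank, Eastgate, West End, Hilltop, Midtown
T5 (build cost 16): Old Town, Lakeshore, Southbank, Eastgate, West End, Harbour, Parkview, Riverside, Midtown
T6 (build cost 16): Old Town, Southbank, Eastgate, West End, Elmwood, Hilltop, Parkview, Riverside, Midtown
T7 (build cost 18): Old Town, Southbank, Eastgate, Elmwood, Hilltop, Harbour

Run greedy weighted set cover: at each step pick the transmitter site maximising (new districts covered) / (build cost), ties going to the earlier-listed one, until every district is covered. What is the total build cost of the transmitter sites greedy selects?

Pick 1: T4 adds 5 new (Southbank, Eastgate, West End, Hilltop, Midtown) at build cost 4 (ratio 5/4).
Pick 2: T2 adds 5 new (Elmwood, Harbour, Parkview, Riverside, Market) at build cost 5 (ratio 5/5).
Pick 3: T5 adds 2 new (Old Town, Lakeshore) at build cost 16 (ratio 2/16).
Greedy total build cost: 4 + 5 + 16 = 25.

25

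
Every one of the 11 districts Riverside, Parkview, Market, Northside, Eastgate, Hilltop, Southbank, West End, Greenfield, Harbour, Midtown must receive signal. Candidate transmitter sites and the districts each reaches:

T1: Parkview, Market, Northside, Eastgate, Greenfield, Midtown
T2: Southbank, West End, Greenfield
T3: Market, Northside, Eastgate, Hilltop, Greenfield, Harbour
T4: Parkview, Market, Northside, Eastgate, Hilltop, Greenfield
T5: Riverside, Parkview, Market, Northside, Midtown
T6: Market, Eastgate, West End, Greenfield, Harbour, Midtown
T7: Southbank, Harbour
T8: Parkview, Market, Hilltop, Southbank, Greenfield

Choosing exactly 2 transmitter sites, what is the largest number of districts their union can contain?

9

Choosing T3, T5 covers {Riverside, Parkview, Market, Northside, Eastgate, Hilltop, Greenfield, Harbour, Midtown} — 9 districts.
No choice of 2 transmitter sites does better; here Southbank, West End are left uncovered.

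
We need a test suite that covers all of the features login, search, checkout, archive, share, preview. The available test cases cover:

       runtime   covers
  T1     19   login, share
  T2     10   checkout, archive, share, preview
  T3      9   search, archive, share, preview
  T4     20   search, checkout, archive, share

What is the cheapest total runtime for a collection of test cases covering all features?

38

T1, T2, T3 cover every feature at runtime 19 + 10 + 9 = 38.
Any cover uses at least 3 test cases; among all covering selections none totals below 38.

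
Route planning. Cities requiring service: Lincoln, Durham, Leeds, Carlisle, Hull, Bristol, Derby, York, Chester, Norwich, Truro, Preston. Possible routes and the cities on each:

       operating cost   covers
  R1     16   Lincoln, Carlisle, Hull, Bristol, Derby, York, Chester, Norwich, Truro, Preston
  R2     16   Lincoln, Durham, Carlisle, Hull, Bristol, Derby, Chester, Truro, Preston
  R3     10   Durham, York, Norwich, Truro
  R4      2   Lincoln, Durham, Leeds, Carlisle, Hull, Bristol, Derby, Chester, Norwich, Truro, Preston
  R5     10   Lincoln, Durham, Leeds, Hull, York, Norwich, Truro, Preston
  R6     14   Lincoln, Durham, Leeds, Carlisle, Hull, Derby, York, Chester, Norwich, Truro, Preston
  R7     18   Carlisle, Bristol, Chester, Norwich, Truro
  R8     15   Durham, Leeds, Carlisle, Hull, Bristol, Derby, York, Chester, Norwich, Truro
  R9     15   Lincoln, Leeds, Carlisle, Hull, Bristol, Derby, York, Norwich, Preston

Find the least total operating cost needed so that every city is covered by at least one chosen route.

12

R3, R4 cover every city at operating cost 10 + 2 = 12.
Any cover uses at least 2 routes; among all covering selections none totals below 12.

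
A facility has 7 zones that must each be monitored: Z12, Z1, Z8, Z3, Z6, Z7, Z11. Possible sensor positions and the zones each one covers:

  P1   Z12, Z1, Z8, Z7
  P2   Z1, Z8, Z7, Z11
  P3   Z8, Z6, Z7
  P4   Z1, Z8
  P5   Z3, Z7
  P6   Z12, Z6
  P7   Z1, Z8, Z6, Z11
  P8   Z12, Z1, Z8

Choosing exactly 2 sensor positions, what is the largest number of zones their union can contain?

6

Choosing P1, P7 covers {Z12, Z1, Z8, Z6, Z7, Z11} — 6 zones.
No choice of 2 sensor positions does better; here Z3 is left uncovered.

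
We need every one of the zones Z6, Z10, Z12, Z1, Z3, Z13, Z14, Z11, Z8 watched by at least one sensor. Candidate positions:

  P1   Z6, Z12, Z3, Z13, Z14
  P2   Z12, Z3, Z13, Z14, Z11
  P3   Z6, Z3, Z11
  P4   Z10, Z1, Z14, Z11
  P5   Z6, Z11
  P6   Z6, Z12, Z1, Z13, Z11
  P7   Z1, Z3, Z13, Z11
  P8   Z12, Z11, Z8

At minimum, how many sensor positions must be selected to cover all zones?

P1, P4, P8 together cover {Z6, Z10, Z12, Z1, Z3, Z13, Z14, Z11, Z8} — every zone.
No 2 of the 8 sensor positions cover everything (all 28 pairs fall short), so 3 is minimum.

3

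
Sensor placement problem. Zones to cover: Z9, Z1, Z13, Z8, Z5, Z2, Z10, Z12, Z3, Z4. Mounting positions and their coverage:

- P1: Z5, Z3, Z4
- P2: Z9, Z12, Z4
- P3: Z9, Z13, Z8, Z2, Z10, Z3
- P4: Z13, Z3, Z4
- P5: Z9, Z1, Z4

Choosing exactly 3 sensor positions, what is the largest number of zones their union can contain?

Choosing P1, P2, P3 covers {Z9, Z13, Z8, Z5, Z2, Z10, Z12, Z3, Z4} — 9 zones.
No choice of 3 sensor positions does better; here Z1 is left uncovered.

9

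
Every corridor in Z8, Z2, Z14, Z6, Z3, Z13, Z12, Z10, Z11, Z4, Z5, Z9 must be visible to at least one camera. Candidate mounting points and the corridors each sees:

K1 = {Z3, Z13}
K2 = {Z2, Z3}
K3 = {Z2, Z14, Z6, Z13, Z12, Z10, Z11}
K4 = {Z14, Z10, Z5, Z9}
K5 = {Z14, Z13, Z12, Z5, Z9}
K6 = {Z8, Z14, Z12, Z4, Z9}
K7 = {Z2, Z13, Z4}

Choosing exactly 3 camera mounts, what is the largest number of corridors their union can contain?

Choosing K1, K3, K6 covers {Z8, Z2, Z14, Z6, Z3, Z13, Z12, Z10, Z11, Z4, Z9} — 11 corridors.
No choice of 3 camera mounts does better; here Z5 is left uncovered.

11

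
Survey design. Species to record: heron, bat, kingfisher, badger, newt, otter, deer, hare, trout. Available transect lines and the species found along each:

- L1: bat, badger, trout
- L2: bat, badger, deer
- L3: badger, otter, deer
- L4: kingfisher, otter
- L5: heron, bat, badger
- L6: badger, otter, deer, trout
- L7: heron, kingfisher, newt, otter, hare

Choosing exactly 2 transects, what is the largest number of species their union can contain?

8

Choosing L1, L7 covers {heron, bat, kingfisher, badger, newt, otter, hare, trout} — 8 species.
No choice of 2 transects does better; here deer is left uncovered.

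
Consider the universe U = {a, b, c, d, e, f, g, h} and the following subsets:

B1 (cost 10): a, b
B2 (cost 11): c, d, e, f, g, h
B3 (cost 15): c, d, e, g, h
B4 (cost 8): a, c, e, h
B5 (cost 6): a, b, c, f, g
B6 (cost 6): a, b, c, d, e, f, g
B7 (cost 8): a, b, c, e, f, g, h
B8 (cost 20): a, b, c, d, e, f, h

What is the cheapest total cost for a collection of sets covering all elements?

B4, B6 cover every element at cost 8 + 6 = 14.
Any cover uses at least 2 sets; among all covering selections none totals below 14.

14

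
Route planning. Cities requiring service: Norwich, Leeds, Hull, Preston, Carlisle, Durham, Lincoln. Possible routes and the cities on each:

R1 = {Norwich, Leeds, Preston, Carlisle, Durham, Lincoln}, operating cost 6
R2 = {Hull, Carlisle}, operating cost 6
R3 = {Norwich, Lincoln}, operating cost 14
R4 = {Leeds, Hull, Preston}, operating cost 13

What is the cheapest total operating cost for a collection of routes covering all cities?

R1, R2 cover every city at operating cost 6 + 6 = 12.
Any cover uses at least 2 routes; among all covering selections none totals below 12.

12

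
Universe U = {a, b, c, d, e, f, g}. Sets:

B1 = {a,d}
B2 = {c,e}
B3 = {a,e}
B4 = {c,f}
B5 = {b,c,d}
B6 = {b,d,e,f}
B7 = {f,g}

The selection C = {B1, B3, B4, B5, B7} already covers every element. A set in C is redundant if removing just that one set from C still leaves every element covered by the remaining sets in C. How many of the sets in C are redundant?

2

Drop B1: the rest still cover every element — redundant.
Drop B3: e uncovered — not redundant.
Drop B4: the rest still cover every element — redundant.
Drop B5: b uncovered — not redundant.
Drop B7: g uncovered — not redundant.
2 redundant: B1, B4.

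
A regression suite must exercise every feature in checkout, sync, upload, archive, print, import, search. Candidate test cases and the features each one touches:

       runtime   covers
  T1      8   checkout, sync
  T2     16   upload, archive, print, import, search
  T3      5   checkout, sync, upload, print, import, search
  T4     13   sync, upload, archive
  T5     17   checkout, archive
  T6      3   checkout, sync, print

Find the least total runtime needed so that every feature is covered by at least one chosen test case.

T3, T4 cover every feature at runtime 5 + 13 = 18.
Any cover uses at least 2 test cases; among all covering selections none totals below 18.

18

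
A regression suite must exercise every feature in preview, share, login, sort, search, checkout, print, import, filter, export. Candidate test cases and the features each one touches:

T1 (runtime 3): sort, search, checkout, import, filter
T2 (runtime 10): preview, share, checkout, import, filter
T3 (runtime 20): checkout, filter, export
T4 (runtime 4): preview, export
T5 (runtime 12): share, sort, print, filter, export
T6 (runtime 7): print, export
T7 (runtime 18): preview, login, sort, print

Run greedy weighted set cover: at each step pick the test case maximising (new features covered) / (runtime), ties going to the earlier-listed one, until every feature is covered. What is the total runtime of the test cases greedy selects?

37

Pick 1: T1 adds 5 new (sort, search, checkout, import, filter) at runtime 3 (ratio 5/3).
Pick 2: T4 adds 2 new (preview, export) at runtime 4 (ratio 2/4).
Pick 3: T5 adds 2 new (share, print) at runtime 12 (ratio 2/12).
Pick 4: T7 adds 1 new (login) at runtime 18 (ratio 1/18).
Greedy total runtime: 3 + 4 + 12 + 18 = 37. (The true optimum is 33, so greedy overshoots here.)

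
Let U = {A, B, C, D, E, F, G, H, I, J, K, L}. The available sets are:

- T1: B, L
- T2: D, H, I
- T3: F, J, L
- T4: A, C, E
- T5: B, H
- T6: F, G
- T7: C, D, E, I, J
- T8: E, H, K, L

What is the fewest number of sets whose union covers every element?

T1, T4, T6, T7, T8 together cover {A, B, C, D, E, F, G, H, I, J, K, L} — every element.
No 4 of the 8 sets cover everything (all 70 size-4 selections fall short), so 5 is minimum.

5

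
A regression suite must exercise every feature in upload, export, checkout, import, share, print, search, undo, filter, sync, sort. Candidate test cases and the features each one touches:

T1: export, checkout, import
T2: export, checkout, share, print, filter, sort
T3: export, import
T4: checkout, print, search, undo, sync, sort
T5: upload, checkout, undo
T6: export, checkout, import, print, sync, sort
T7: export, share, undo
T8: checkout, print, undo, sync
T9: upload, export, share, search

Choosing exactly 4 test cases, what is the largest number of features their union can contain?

Choosing T1, T2, T4, T5 covers {upload, export, checkout, import, share, print, search, undo, filter, sync, sort} — 11 features.
That is all 11 features.

11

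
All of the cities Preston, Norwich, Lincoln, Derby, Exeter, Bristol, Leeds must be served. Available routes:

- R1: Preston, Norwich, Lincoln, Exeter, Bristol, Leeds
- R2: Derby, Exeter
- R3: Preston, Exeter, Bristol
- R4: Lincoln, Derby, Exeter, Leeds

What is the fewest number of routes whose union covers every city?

2

R1, R2 together cover {Preston, Norwich, Lincoln, Derby, Exeter, Bristol, Leeds} — every city.
No single route contains all 7 cities, so 2 is optimal.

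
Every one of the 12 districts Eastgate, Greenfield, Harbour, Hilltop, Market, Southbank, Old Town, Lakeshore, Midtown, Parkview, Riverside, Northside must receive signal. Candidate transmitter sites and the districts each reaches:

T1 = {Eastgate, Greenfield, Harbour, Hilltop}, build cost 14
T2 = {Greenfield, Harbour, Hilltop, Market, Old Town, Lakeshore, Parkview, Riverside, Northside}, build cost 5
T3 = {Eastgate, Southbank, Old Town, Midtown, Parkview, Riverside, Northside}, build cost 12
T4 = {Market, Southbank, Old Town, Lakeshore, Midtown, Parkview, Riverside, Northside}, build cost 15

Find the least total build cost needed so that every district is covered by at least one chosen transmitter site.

17

T2, T3 cover every district at build cost 5 + 12 = 17.
Any cover uses at least 2 transmitter sites; among all covering selections none totals below 17.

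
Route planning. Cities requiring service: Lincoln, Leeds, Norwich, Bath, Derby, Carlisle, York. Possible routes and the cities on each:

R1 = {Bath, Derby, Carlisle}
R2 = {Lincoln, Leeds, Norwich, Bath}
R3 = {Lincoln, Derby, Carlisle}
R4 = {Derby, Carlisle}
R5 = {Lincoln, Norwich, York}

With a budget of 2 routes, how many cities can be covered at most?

Choosing R1, R2 covers {Lincoln, Leeds, Norwich, Bath, Derby, Carlisle} — 6 cities.
No choice of 2 routes does better; here York is left uncovered.

6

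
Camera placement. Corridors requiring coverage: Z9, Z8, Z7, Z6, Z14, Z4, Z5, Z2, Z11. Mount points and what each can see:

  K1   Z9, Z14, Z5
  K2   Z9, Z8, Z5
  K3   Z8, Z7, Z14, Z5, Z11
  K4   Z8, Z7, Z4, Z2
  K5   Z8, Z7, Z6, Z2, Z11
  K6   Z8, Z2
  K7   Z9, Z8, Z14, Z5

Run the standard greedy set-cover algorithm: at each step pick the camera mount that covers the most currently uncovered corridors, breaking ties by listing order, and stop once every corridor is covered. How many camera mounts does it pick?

Pick 1: K3 covers 5 new corridors (Z8, Z7, Z14, Z5, Z11).
Pick 2: K4 covers 2 new corridors (Z4, Z2).
Pick 3: K1 covers 1 new corridors (Z9).
Pick 4: K5 covers 1 new corridors (Z6).
Greedy uses 4 camera mounts. (The true minimum is 3.)

4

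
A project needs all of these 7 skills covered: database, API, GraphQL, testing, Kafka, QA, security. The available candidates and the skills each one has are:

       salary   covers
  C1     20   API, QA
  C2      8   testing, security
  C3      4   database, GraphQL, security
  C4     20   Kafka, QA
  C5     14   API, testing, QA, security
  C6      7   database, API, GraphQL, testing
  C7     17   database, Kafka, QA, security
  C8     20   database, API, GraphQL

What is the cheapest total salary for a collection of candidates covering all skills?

C6, C7 cover every skill at salary 7 + 17 = 24.
Any cover uses at least 2 candidates; among all covering selections none totals below 24.
Greedy by coverage-per-salary would pick C3, C6, C7 for 28 — worse than the optimum 24.

24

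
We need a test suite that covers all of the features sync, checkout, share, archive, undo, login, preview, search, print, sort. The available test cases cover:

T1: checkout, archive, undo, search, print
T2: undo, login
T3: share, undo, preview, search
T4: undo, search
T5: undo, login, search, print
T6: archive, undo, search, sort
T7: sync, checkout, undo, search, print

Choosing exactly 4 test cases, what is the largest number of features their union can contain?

Choosing T2, T3, T6, T7 covers {sync, checkout, share, archive, undo, login, preview, search, print, sort} — 10 features.
That is all 10 features.

10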